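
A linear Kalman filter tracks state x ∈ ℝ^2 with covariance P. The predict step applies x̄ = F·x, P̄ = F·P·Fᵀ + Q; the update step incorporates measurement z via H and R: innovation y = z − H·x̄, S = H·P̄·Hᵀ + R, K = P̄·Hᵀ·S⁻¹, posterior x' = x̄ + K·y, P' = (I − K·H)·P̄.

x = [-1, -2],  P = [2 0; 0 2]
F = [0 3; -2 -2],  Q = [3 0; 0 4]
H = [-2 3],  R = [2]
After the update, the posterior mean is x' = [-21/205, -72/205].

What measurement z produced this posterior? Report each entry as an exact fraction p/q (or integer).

z = [-1]

x̄ = F·x = [-6, 6]
P̄ = F·P·Fᵀ + Q = [21 -12; -12 20]
S = H·P̄·Hᵀ + R = [410]
K = P̄·Hᵀ·S⁻¹ = [-39/205; 42/205]
x' − x̄ = [1209/205, -1302/205] = K·y
y = (KᵀK)⁻¹·Kᵀ·(x' − x̄) = [-31]
z = y + H·x̄ = [-31] + [30] = [-1]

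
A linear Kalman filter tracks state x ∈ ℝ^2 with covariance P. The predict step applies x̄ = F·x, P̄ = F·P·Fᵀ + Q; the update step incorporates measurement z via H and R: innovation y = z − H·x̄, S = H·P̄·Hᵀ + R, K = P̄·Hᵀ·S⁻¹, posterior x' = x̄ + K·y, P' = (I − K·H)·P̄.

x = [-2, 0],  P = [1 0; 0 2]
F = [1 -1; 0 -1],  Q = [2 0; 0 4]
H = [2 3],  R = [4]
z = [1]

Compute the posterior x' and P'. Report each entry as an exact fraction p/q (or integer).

x' = [-62/51, 55/51]
P' = [127/51 -74/51; -74/51 64/51]

x̄ = F·x = [-2, 0]
P̄ = F·P·Fᵀ + Q = [5 2; 2 6]
y = z − H·x̄ = [5]
S = H·P̄·Hᵀ + R = [102]
K = P̄·Hᵀ·S⁻¹ = [8/51; 11/51]
x' = x̄ + K·y = [-62/51, 55/51]
P' = (I − K·H)·P̄ = [127/51 -74/51; -74/51 64/51]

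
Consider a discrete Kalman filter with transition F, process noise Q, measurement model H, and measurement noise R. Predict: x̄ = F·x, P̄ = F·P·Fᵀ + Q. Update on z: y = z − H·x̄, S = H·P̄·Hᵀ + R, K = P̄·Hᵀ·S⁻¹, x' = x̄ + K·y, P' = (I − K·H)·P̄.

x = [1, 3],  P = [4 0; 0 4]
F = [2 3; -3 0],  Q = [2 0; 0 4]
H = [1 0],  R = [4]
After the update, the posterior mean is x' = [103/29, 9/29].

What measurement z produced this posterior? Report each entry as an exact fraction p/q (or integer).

x̄ = F·x = [11, -3]
P̄ = F·P·Fᵀ + Q = [54 -24; -24 40]
S = H·P̄·Hᵀ + R = [58]
K = P̄·Hᵀ·S⁻¹ = [27/29; -12/29]
x' − x̄ = [-216/29, 96/29] = K·y
y = (KᵀK)⁻¹·Kᵀ·(x' − x̄) = [-8]
z = y + H·x̄ = [-8] + [11] = [3]

z = [3]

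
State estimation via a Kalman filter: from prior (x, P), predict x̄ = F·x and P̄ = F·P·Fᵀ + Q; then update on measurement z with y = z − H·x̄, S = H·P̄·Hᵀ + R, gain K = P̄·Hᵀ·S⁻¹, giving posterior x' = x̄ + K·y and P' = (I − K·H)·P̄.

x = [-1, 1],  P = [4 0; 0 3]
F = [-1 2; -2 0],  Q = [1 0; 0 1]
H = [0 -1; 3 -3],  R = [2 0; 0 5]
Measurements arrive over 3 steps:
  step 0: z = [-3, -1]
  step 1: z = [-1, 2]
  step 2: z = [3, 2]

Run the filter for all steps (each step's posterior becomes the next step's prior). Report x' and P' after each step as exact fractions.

step 0: x' = [6481/2444, 3607/1222], P' = [5345/2444 2065/1222; 2065/1222 1055/611]
step 1: x' = [1834868/1518715, 624543/1518715], P' = [1588657/1518715 1121222/1518715; 1121222/1518715 1417762/1518715]
step 2: x' = [-701157940/510825479, -1142910481/510825479], P' = [528989720/510825479 367314660/510825479; 367314660/510825479 459123830/510825479]

step 0: x̄ = F·x = [3, 2]
step 0: P̄ = F·P·Fᵀ + Q = [17 8; 8 17]
step 0: y = z − H·x̄ = [-1, -4]
step 0: S = H·P̄·Hᵀ + R = [19 27; 27 167]
step 0: K = P̄·Hᵀ·S⁻¹ = [-2065/2444 729/2444; -1055/1222 -27/1222]
step 0: x' = x̄ + K·y = [6481/2444, 3607/1222]
step 0: P' = (I − K·H)·P̄ = [5345/2444 2065/1222; 2065/1222 1055/611]
step 1: x̄ = F·x = [7947/2444, -6481/1222]
step 1: P̄ = F·P·Fᵀ + Q = [8149/2444 -2915/1222; -2915/1222 5956/611]
step 1: y = z − H·x̄ = [-7703/1222, -57839/2444]
step 1: S = H·P̄·Hᵀ + R = [7178/611 44481/1222; 44481/1222 404917/2444]
step 1: K = P̄·Hᵀ·S⁻¹ = [-560611/1518715 280461/1518715; -708881/1518715 -177924/1518715]
step 1: x' = x̄ + K·y = [1834868/1518715, 624543/1518715]
step 1: P' = (I − K·H)·P̄ = [1588657/1518715 1121222/1518715; 1121222/1518715 1417762/1518715]
step 2: x̄ = F·x = [-585782/1518715, -3669736/1518715]
step 2: P̄ = F·P·Fᵀ + Q = [4293532/1518715 -1307574/1518715; -1307574/1518715 7873343/1518715]
step 2: y = z − H·x̄ = [886409/1518715, -6214432/1518715]
step 2: S = H·P̄·Hᵀ + R = [10910773/1518715 27542751/1518715; 27542751/1518715 140631782/1518715]
step 2: K = P̄·Hᵀ·S⁻¹ = [-183657330/510825479 97005036/510825479; -229561915/510825479 -55085502/510825479]
step 2: x' = x̄ + K·y = [-701157940/510825479, -1142910481/510825479]
step 2: P' = (I − K·H)·P̄ = [528989720/510825479 367314660/510825479; 367314660/510825479 459123830/510825479]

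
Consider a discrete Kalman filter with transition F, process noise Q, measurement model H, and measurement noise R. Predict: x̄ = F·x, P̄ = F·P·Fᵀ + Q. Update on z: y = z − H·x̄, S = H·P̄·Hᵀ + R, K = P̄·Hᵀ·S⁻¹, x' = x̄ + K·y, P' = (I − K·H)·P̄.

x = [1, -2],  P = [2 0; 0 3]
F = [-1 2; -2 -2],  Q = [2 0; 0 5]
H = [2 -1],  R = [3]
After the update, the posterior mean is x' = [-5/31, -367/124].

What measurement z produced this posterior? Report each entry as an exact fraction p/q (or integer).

x̄ = F·x = [-5, 2]
P̄ = F·P·Fᵀ + Q = [16 -8; -8 25]
S = H·P̄·Hᵀ + R = [124]
K = P̄·Hᵀ·S⁻¹ = [10/31; -41/124]
x' − x̄ = [150/31, -615/124] = K·y
y = (KᵀK)⁻¹·Kᵀ·(x' − x̄) = [15]
z = y + H·x̄ = [15] + [-12] = [3]

z = [3]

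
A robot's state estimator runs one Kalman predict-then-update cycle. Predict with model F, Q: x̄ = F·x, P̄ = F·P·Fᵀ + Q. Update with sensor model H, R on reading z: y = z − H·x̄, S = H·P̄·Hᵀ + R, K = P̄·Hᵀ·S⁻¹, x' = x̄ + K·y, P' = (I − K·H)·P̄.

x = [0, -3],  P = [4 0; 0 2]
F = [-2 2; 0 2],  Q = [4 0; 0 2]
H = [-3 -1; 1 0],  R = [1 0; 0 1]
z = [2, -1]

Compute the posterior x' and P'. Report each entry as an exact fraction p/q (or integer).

x̄ = F·x = [-6, -6]
P̄ = F·P·Fᵀ + Q = [28 8; 8 10]
y = z − H·x̄ = [-22, 5]
S = H·P̄·Hᵀ + R = [311 -92; -92 29]
K = P̄·Hᵀ·S⁻¹ = [-92/555 244/555; -50/111 -128/111]
x' = x̄ + K·y = [-86/555, -206/111]
P' = (I − K·H)·P̄ = [244/555 -128/111; -128/111 434/111]

x' = [-86/555, -206/111]
P' = [244/555 -128/111; -128/111 434/111]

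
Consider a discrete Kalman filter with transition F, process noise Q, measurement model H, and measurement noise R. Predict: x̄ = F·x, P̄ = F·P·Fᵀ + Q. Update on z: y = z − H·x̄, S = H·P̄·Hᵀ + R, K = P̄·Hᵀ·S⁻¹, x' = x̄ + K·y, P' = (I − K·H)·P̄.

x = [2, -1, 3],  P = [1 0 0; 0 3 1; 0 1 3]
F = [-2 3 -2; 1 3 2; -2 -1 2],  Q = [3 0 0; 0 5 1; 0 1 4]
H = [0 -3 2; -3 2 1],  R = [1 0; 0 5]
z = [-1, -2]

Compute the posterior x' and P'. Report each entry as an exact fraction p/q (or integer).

x' = [-559357/232511, -541019/232511, -926275/232511]
P' = [1372674/232511 1108787/232511 1644103/232511; 1108787/232511 990915/232511 1453356/232511; 1644103/232511 1453356/232511 2188517/232511]

x̄ = F·x = [-13, 5, 3]
P̄ = F·P·Fᵀ + Q = [34 13 -9; 13 57 6; -9 6 19]
y = z − H·x̄ = [8, -54]
S = H·P̄·Hᵀ + R = [518 -127; -127 480]
K = P̄·Hᵀ·S⁻¹ = [-38155/232511 -51269/232511; -66033/232511 21765/232511; 16966/232511 32584/232511]
x' = x̄ + K·y = [-559357/232511, -541019/232511, -926275/232511]
P' = (I − K·H)·P̄ = [1372674/232511 1108787/232511 1644103/232511; 1108787/232511 990915/232511 1453356/232511; 1644103/232511 1453356/232511 2188517/232511]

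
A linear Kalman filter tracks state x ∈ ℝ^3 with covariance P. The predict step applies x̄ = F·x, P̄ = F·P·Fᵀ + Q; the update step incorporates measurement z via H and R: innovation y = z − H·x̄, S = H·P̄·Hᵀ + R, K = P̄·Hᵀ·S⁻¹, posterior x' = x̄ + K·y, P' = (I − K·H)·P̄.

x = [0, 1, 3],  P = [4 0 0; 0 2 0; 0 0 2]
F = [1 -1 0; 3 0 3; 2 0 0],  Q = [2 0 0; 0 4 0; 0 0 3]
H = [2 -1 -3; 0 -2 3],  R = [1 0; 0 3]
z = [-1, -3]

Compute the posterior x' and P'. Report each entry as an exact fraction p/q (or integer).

x̄ = F·x = [-1, 9, 0]
P̄ = F·P·Fᵀ + Q = [8 12 8; 12 58 24; 8 24 19]
y = z − H·x̄ = [10, 15]
S = H·P̄·Hᵀ + R = [262 17; 17 118]
K = P̄·Hᵀ·S⁻¹ = [-2360/30627 340/30627; -3920/10209 -3242/10209; -7823/30627 3463/30627]
x' = x̄ + K·y = [-49127/30627, 4051/10209, -26285/30627]
P' = (I − K·H)·P̄ = [197816/30627 44108/10209 88556/30627; 44108/10209 11318/3403 19394/10209; 88556/30627 19394/10209 42251/30627]

x' = [-49127/30627, 4051/10209, -26285/30627]
P' = [197816/30627 44108/10209 88556/30627; 44108/10209 11318/3403 19394/10209; 88556/30627 19394/10209 42251/30627]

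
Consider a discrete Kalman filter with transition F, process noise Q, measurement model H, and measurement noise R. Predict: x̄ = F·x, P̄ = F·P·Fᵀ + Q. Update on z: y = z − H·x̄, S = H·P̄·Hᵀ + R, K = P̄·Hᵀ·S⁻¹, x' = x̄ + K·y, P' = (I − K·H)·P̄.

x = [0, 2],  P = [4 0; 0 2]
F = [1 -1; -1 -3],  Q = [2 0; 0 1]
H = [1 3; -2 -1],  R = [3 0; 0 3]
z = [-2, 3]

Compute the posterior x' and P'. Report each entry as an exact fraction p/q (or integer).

x' = [-2308/1793, -591/1793]
P' = [1824/1793 -894/1793; -894/1793 969/1793]

x̄ = F·x = [-2, -6]
P̄ = F·P·Fᵀ + Q = [8 2; 2 23]
y = z − H·x̄ = [18, -7]
S = H·P̄·Hᵀ + R = [230 -99; -99 66]
K = P̄·Hᵀ·S⁻¹ = [-26/163 -918/1793; 61/163 273/1793]
x' = x̄ + K·y = [-2308/1793, -591/1793]
P' = (I − K·H)·P̄ = [1824/1793 -894/1793; -894/1793 969/1793]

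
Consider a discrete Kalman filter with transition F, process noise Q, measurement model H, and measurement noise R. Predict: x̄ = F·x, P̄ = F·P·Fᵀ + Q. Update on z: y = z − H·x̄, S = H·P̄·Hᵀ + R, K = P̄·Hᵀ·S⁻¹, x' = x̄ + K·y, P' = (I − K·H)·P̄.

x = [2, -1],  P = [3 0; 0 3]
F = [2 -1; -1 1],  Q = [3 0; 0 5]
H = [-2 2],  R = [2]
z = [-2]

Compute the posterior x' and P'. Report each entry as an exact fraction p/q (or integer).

x' = [97/95, -1/19]
P' = [252/95 45/19; 45/19 49/19]

x̄ = F·x = [5, -3]
P̄ = F·P·Fᵀ + Q = [18 -9; -9 11]
y = z − H·x̄ = [14]
S = H·P̄·Hᵀ + R = [190]
K = P̄·Hᵀ·S⁻¹ = [-27/95; 4/19]
x' = x̄ + K·y = [97/95, -1/19]
P' = (I − K·H)·P̄ = [252/95 45/19; 45/19 49/19]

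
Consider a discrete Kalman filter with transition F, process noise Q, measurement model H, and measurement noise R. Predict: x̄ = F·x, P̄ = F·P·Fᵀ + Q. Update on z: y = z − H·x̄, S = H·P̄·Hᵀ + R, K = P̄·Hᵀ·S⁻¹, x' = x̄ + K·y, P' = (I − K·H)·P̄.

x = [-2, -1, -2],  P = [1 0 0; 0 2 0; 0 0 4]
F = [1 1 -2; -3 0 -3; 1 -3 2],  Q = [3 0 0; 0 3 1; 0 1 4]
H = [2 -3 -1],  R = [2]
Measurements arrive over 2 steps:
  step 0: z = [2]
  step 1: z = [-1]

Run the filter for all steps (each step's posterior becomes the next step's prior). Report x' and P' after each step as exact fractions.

step 0: x̄ = F·x = [1, 12, -3]
step 0: P̄ = F·P·Fᵀ + Q = [22 21 -21; 21 48 -26; -21 -26 39]
step 0: y = z − H·x̄ = [33]
step 0: S = H·P̄·Hᵀ + R = [237]
step 0: K = P̄·Hᵀ·S⁻¹ = [2/237; -76/237; -1/79]
step 0: x' = x̄ + K·y = [101/79, 112/79, -270/79]
step 0: P' = (I − K·H)·P̄ = [5210/237 5129/237 -1657/79; 5129/237 5600/237 -2130/79; -1657/79 -2130/79 3078/79]
step 1: x̄ = F·x = [753/79, 507/79, -775/79]
step 1: P̄ = F·P·Fᵀ + Q = [104159/237 9548/79 -109904/237; 9548/79 13743/79 -12469/79; -109904/237 -12469/79 119516/237]
step 1: y = z − H·x̄ = [-839/79]
step 1: S = H·P̄·Hᵀ + R = [259711/79]
step 1: K = P̄·Hᵀ·S⁻¹ = [77430/259711; -9664/259711; -75701/259711]
step 1: x' = x̄ + K·y = [1653147/259711, 1769387/259711, -1743834/259711]
step 1: P' = (I − K·H)·P̄ = [114747131/779133 40860812/259711 -138717626/779133; 40860812/259711 43997663/259711 -50252037/259711; -138717626/779133 -50252037/259711 175287287/779133]

step 0: x' = [101/79, 112/79, -270/79], P' = [5210/237 5129/237 -1657/79; 5129/237 5600/237 -2130/79; -1657/79 -2130/79 3078/79]
step 1: x' = [1653147/259711, 1769387/259711, -1743834/259711], P' = [114747131/779133 40860812/259711 -138717626/779133; 40860812/259711 43997663/259711 -50252037/259711; -138717626/779133 -50252037/259711 175287287/779133]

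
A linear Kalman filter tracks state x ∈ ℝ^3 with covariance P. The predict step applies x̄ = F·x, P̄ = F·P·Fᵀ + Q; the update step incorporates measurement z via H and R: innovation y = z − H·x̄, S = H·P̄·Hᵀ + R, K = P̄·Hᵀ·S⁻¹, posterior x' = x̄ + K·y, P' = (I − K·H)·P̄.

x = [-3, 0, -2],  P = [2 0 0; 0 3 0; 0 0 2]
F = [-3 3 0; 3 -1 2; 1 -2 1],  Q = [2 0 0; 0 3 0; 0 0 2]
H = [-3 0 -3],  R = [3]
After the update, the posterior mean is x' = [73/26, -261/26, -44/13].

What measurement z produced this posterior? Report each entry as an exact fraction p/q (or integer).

z = [2]

x̄ = F·x = [9, -13, -5]
P̄ = F·P·Fᵀ + Q = [47 -27 -24; -27 32 16; -24 16 18]
S = H·P̄·Hᵀ + R = [156]
K = P̄·Hᵀ·S⁻¹ = [-23/52; 11/52; 3/26]
x' − x̄ = [-161/26, 77/26, 21/13] = K·y
y = (KᵀK)⁻¹·Kᵀ·(x' − x̄) = [14]
z = y + H·x̄ = [14] + [-12] = [2]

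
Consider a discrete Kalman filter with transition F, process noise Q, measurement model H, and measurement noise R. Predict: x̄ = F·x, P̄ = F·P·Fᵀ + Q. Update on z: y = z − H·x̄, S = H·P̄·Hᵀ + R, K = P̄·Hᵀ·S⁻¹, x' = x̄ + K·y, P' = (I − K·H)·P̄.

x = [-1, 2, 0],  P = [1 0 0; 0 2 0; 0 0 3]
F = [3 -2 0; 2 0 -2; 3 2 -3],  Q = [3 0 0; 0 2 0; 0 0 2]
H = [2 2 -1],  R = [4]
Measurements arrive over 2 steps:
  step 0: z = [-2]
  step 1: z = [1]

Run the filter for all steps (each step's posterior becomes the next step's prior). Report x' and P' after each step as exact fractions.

step 0: x' = [-61/50, 18/25, 109/75], P' = [133/50 -54/25 -9/25; -54/25 354/25 584/25; -9/25 584/25 3442/75]
step 1: x' = [-100813/176819, 76834/176819, -215589/176819], P' = [1122927/176819 -2023476/176819 -2010318/176819; -2023476/176819 5496174/176819 6678380/176819; -2010318/176819 6678380/176819 9088528/176819]

step 0: x̄ = F·x = [-7, -2, 1]
step 0: P̄ = F·P·Fᵀ + Q = [20 6 1; 6 18 24; 1 24 46]
step 0: y = z − H·x̄ = [17]
step 0: S = H·P̄·Hᵀ + R = [150]
step 0: K = P̄·Hᵀ·S⁻¹ = [17/50; 4/25; 2/75]
step 0: x' = x̄ + K·y = [-61/50, 18/25, 109/75]
step 0: P' = (I − K·H)·P̄ = [133/50 -54/25 -9/25; -54/25 354/25 584/25; -9/25 584/25 3442/75]
step 1: x̄ = F·x = [-51/10, -401/75, -329/50]
step 1: P̄ = F·P·Fᵀ + Q = [219/2 601/5 1107/10; 601/5 14932/75 4839/25; 1107/10 4839/25 9793/50]
step 1: y = z − H·x̄ = [2297/150]
step 1: S = H·P̄·Hᵀ + R = [176819/150]
step 1: K = P̄·Hᵀ·S⁻¹ = [52305/176819; 66754/176819; 61899/176819]
step 1: x' = x̄ + K·y = [-100813/176819, 76834/176819, -215589/176819]
step 1: P' = (I − K·H)·P̄ = [1122927/176819 -2023476/176819 -2010318/176819; -2023476/176819 5496174/176819 6678380/176819; -2010318/176819 6678380/176819 9088528/176819]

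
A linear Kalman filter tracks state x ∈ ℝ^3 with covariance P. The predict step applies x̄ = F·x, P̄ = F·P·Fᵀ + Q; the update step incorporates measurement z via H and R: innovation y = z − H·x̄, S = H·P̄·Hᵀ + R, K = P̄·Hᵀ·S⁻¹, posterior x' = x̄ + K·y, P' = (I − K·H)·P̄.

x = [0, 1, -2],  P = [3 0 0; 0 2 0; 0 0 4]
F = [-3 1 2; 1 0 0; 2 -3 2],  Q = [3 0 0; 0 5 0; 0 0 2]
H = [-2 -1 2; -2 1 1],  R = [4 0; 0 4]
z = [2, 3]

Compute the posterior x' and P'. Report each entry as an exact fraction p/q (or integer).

x' = [-17866/5311, -64/113, -15051/5311]
P' = [41194/5311 406/113 52508/5311; 406/113 372/113 556/113; 52508/5311 556/113 71480/5311]

x̄ = F·x = [-3, 0, -7]
P̄ = F·P·Fᵀ + Q = [48 -9 -8; -9 8 6; -8 6 48]
y = z − H·x̄ = [10, 4]
S = H·P̄·Hᵀ + R = [400 334; 334 332]
K = P̄·Hᵀ·S⁻¹ = [1773/10622 -5399/10622; -18/113 29/113; 2953/5311 -1851/5311]
x' = x̄ + K·y = [-17866/5311, -64/113, -15051/5311]
P' = (I − K·H)·P̄ = [41194/5311 406/113 52508/5311; 406/113 372/113 556/113; 52508/5311 556/113 71480/5311]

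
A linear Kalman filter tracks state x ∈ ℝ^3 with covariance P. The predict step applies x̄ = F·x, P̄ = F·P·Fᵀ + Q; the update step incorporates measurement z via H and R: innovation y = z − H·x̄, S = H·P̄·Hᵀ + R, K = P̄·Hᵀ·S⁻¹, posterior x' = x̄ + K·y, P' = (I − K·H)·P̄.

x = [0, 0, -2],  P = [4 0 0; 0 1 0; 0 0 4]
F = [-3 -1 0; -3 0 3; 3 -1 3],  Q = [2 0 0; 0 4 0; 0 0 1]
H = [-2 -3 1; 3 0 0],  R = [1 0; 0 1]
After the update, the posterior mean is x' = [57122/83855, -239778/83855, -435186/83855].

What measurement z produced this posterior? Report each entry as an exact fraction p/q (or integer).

z = [2, 2]

x̄ = F·x = [0, -6, -6]
P̄ = F·P·Fᵀ + Q = [39 36 -35; 36 76 0; -35 0 74]
S = H·P̄·Hᵀ + R = [1487 -663; -663 352]
K = P̄·Hᵀ·S⁻¹ = [-221/83855 27456/83855; -33996/83855 -38304/83855; -18927/83855 -60663/83855]
x' − x̄ = [57122/83855, 263352/83855, 67944/83855] = K·y
y = (KᵀK)⁻¹·Kᵀ·(x' − x̄) = [-10, 2]
z = y + H·x̄ = [-10, 2] + [12, 0] = [2, 2]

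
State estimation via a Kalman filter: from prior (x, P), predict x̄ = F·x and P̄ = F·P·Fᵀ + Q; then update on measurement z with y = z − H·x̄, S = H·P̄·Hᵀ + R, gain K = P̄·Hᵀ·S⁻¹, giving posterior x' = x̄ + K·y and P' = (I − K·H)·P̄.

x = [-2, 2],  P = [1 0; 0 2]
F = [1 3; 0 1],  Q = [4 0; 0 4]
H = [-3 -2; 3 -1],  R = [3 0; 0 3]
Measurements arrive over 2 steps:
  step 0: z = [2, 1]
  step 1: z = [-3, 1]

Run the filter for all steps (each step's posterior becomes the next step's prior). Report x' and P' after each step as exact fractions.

step 0: x̄ = F·x = [4, 2]
step 0: P̄ = F·P·Fᵀ + Q = [23 6; 6 6]
step 0: y = z − H·x̄ = [18, -9]
step 0: S = H·P̄·Hᵀ + R = [306 -213; -213 180]
step 0: K = P̄·Hᵀ·S⁻¹ = [-129/1079 225/1079; -316/1079 -302/1079]
step 0: x' = x̄ + K·y = [-31/1079, -812/1079]
step 0: P' = (I − K·H)·P̄ = [193/1079 -96/1079; -96/1079 618/1079]
step 1: x̄ = F·x = [-2467/1079, -812/1079]
step 1: P̄ = F·P·Fᵀ + Q = [9495/1079 1758/1079; 1758/1079 4934/1079]
step 1: y = z − H·x̄ = [-12262/1079, 7668/1079]
step 1: S = H·P̄·Hᵀ + R = [129524/1079 -80861/1079; -80861/1079 83078/1079]
step 1: K = P̄·Hᵀ·S⁻¹ = [-153663/1304323 270051/1304323; -380128/1304323 -364646/1304323]
step 1: x' = x̄ + K·y = [683227/1304323, 746908/1304323]
step 1: P' = (I − K·H)·P̄ = [231255/1304323 -116388/1304323; -116388/1304323 744774/1304323]

step 0: x' = [-31/1079, -812/1079], P' = [193/1079 -96/1079; -96/1079 618/1079]
step 1: x' = [683227/1304323, 746908/1304323], P' = [231255/1304323 -116388/1304323; -116388/1304323 744774/1304323]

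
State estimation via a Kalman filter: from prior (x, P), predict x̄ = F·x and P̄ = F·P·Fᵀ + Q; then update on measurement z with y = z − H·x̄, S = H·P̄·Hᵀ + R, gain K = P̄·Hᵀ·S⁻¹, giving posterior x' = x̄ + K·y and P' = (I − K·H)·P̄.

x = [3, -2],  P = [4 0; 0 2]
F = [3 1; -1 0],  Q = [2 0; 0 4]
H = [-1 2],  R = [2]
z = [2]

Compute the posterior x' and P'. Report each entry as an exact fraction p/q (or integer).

x̄ = F·x = [7, -3]
P̄ = F·P·Fᵀ + Q = [40 -12; -12 8]
y = z − H·x̄ = [15]
S = H·P̄·Hᵀ + R = [122]
K = P̄·Hᵀ·S⁻¹ = [-32/61; 14/61]
x' = x̄ + K·y = [-53/61, 27/61]
P' = (I − K·H)·P̄ = [392/61 164/61; 164/61 96/61]

x' = [-53/61, 27/61]
P' = [392/61 164/61; 164/61 96/61]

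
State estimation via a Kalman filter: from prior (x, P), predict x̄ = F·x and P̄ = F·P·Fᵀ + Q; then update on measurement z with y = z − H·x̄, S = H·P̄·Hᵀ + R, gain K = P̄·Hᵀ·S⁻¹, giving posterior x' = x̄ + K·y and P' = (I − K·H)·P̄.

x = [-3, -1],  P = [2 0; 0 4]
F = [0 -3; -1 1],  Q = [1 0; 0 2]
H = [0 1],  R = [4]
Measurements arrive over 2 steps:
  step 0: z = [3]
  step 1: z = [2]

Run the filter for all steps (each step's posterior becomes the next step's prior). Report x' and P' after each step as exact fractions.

step 0: x̄ = F·x = [3, 2]
step 0: P̄ = F·P·Fᵀ + Q = [37 -12; -12 8]
step 0: y = z − H·x̄ = [1]
step 0: S = H·P̄·Hᵀ + R = [12]
step 0: K = P̄·Hᵀ·S⁻¹ = [-1; 2/3]
step 0: x' = x̄ + K·y = [2, 8/3]
step 0: P' = (I − K·H)·P̄ = [25 -4; -4 8/3]
step 1: x̄ = F·x = [-8, 2/3]
step 1: P̄ = F·P·Fᵀ + Q = [25 -20; -20 113/3]
step 1: y = z − H·x̄ = [4/3]
step 1: S = H·P̄·Hᵀ + R = [125/3]
step 1: K = P̄·Hᵀ·S⁻¹ = [-12/25; 113/125]
step 1: x' = x̄ + K·y = [-216/25, 234/125]
step 1: P' = (I − K·H)·P̄ = [77/5 -48/25; -48/25 452/125]

step 0: x' = [2, 8/3], P' = [25 -4; -4 8/3]
step 1: x' = [-216/25, 234/125], P' = [77/5 -48/25; -48/25 452/125]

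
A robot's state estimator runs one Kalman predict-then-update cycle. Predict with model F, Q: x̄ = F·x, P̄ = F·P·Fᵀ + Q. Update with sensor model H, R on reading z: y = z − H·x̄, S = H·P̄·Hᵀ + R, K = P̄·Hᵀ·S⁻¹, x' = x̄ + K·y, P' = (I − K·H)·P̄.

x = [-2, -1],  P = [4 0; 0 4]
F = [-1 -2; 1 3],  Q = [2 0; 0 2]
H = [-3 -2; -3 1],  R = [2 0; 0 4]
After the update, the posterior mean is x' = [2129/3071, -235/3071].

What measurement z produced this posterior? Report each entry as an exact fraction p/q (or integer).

z = [-2, -2]

x̄ = F·x = [4, -5]
P̄ = F·P·Fᵀ + Q = [22 -28; -28 42]
S = H·P̄·Hᵀ + R = [32 30; 30 412]
K = P̄·Hᵀ·S⁻¹ = [-325/3071 -677/3071; -945/3071 1008/3071]
x' − x̄ = [-10155/3071, 15120/3071] = K·y
y = (KᵀK)⁻¹·Kᵀ·(x' − x̄) = [0, 15]
z = y + H·x̄ = [0, 15] + [-2, -17] = [-2, -2]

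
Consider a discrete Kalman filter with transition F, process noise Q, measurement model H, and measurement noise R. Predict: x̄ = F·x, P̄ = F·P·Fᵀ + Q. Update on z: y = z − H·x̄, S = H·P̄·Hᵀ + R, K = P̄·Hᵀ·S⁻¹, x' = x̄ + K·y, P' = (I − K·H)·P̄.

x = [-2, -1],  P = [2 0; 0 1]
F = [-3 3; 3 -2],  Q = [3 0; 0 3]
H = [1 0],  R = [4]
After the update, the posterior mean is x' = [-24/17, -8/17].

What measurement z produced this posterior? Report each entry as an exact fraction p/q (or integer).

z = [-2]

x̄ = F·x = [3, -4]
P̄ = F·P·Fᵀ + Q = [30 -24; -24 25]
S = H·P̄·Hᵀ + R = [34]
K = P̄·Hᵀ·S⁻¹ = [15/17; -12/17]
x' − x̄ = [-75/17, 60/17] = K·y
y = (KᵀK)⁻¹·Kᵀ·(x' − x̄) = [-5]
z = y + H·x̄ = [-5] + [3] = [-2]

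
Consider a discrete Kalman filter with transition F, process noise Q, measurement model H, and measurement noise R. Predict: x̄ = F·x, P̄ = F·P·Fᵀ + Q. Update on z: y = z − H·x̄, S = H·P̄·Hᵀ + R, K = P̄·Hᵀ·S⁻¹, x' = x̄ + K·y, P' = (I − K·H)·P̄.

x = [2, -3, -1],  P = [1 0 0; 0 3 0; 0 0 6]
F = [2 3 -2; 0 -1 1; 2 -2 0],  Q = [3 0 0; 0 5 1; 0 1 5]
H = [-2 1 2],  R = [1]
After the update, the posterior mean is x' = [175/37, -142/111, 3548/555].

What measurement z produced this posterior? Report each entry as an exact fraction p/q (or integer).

z = [2]

x̄ = F·x = [-3, 2, 10]
P̄ = F·P·Fᵀ + Q = [58 -21 -14; -21 14 7; -14 7 21]
S = H·P̄·Hᵀ + R = [555]
K = P̄·Hᵀ·S⁻¹ = [-11/37; 14/111; 77/555]
x' − x̄ = [286/37, -364/111, -2002/555] = K·y
y = (KᵀK)⁻¹·Kᵀ·(x' − x̄) = [-26]
z = y + H·x̄ = [-26] + [28] = [2]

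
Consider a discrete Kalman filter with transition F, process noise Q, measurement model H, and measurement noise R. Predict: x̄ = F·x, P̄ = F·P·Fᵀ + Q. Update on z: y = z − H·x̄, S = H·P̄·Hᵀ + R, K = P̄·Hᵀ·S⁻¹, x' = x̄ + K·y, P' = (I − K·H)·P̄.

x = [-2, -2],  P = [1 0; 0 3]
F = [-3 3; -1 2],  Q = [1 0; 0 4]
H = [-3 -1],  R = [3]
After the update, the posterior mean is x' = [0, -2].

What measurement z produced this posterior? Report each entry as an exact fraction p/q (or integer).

x̄ = F·x = [0, -2]
P̄ = F·P·Fᵀ + Q = [37 21; 21 17]
S = H·P̄·Hᵀ + R = [479]
K = P̄·Hᵀ·S⁻¹ = [-132/479; -80/479]
x' − x̄ = [0, 0] = K·y
y = (KᵀK)⁻¹·Kᵀ·(x' − x̄) = [0]
z = y + H·x̄ = [0] + [2] = [2]

z = [2]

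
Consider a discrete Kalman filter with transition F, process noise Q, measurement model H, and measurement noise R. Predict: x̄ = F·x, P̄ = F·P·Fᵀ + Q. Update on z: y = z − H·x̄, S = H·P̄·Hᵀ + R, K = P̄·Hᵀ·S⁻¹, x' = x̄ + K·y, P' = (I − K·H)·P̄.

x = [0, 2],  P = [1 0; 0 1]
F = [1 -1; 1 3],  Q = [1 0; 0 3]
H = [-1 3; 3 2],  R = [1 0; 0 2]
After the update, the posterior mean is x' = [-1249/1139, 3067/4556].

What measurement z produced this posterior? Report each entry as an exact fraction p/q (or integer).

x̄ = F·x = [-2, 6]
P̄ = F·P·Fᵀ + Q = [3 -2; -2 13]
S = H·P̄·Hᵀ + R = [133 55; 55 57]
K = P̄·Hᵀ·S⁻¹ = [-197/1139 290/1139; 1237/4556 405/4556]
x' − x̄ = [1029/1139, -24269/4556] = K·y
y = (KᵀK)⁻¹·Kᵀ·(x' − x̄) = [-17, -8]
z = y + H·x̄ = [-17, -8] + [20, 6] = [3, -2]

z = [3, -2]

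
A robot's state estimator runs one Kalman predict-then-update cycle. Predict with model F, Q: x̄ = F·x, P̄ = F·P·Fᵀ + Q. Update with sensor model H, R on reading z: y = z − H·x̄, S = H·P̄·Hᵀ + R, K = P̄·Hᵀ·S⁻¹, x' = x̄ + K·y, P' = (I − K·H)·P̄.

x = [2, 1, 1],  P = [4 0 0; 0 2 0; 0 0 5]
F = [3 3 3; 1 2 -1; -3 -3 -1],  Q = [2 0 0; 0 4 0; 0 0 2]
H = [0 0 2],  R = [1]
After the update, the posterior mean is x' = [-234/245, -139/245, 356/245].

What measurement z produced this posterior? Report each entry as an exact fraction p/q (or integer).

z = [3]

x̄ = F·x = [12, 3, -10]
P̄ = F·P·Fᵀ + Q = [101 9 -69; 9 21 -19; -69 -19 61]
S = H·P̄·Hᵀ + R = [245]
K = P̄·Hᵀ·S⁻¹ = [-138/245; -38/245; 122/245]
x' − x̄ = [-3174/245, -874/245, 2806/245] = K·y
y = (KᵀK)⁻¹·Kᵀ·(x' − x̄) = [23]
z = y + H·x̄ = [23] + [-20] = [3]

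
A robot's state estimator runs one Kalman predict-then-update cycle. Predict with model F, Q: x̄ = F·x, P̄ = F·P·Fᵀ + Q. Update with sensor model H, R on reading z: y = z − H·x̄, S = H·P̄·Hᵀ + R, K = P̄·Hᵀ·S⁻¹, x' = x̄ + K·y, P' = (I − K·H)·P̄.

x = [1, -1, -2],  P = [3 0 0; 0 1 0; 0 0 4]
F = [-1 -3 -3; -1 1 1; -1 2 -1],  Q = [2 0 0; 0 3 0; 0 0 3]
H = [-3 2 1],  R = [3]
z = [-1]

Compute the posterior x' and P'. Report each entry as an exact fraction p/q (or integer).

x̄ = F·x = [8, -4, -1]
P̄ = F·P·Fᵀ + Q = [50 -12 9; -12 11 1; 9 1 14]
y = z − H·x̄ = [32]
S = H·P̄·Hᵀ + R = [605]
K = P̄·Hᵀ·S⁻¹ = [-3/11; 59/605; -1/55]
x' = x̄ + K·y = [-8/11, -532/605, -87/55]
P' = (I − K·H)·P̄ = [5 45/11 6; 45/11 3174/605 114/55; 6 114/55 69/5]

x' = [-8/11, -532/605, -87/55]
P' = [5 45/11 6; 45/11 3174/605 114/55; 6 114/55 69/5]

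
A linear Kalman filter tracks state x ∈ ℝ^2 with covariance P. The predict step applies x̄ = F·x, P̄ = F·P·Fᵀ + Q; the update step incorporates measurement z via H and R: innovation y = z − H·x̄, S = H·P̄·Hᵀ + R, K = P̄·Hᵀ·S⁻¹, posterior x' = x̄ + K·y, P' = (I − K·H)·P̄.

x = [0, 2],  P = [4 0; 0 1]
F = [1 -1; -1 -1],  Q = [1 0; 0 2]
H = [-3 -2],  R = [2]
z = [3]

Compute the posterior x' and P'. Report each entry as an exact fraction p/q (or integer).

x̄ = F·x = [-2, -2]
P̄ = F·P·Fᵀ + Q = [6 -3; -3 7]
y = z − H·x̄ = [-7]
S = H·P̄·Hᵀ + R = [48]
K = P̄·Hᵀ·S⁻¹ = [-1/4; -5/48]
x' = x̄ + K·y = [-1/4, -61/48]
P' = (I − K·H)·P̄ = [3 -17/4; -17/4 311/48]

x' = [-1/4, -61/48]
P' = [3 -17/4; -17/4 311/48]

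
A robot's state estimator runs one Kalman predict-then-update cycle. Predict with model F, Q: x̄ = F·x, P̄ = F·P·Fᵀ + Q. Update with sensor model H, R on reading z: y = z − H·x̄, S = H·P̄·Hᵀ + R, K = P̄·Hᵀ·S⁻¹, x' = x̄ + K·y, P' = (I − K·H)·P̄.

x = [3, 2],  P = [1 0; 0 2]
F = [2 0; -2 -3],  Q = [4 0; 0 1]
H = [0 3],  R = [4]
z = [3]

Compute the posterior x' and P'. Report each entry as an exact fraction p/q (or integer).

x̄ = F·x = [6, -12]
P̄ = F·P·Fᵀ + Q = [8 -4; -4 23]
y = z − H·x̄ = [39]
S = H·P̄·Hᵀ + R = [211]
K = P̄·Hᵀ·S⁻¹ = [-12/211; 69/211]
x' = x̄ + K·y = [798/211, 159/211]
P' = (I − K·H)·P̄ = [1544/211 -16/211; -16/211 92/211]

x' = [798/211, 159/211]
P' = [1544/211 -16/211; -16/211 92/211]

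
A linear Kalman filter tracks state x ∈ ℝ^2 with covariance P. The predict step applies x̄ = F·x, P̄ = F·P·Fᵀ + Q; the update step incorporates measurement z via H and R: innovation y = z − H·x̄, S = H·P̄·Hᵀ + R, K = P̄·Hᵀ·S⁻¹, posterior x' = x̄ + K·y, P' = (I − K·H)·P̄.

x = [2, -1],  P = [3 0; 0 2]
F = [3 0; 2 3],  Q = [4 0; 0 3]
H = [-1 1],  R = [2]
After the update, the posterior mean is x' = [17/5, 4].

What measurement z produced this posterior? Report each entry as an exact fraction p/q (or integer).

x̄ = F·x = [6, 1]
P̄ = F·P·Fᵀ + Q = [31 18; 18 33]
S = H·P̄·Hᵀ + R = [30]
K = P̄·Hᵀ·S⁻¹ = [-13/30; 1/2]
x' − x̄ = [-13/5, 3] = K·y
y = (KᵀK)⁻¹·Kᵀ·(x' − x̄) = [6]
z = y + H·x̄ = [6] + [-5] = [1]

z = [1]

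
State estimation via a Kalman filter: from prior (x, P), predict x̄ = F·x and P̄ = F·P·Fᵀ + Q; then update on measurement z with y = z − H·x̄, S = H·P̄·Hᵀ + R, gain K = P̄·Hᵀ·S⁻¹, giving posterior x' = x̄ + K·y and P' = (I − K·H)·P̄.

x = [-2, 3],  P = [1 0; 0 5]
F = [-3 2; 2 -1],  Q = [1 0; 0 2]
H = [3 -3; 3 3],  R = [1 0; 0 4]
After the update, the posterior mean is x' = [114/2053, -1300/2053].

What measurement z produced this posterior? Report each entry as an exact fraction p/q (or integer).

x̄ = F·x = [12, -7]
P̄ = F·P·Fᵀ + Q = [30 -16; -16 11]
S = H·P̄·Hᵀ + R = [658 171; 171 85]
K = P̄·Hᵀ·S⁻¹ = [4548/26689 4038/26689; -4320/26689 3981/26689]
x' − x̄ = [-24522/2053, 13071/2053] = K·y
y = (KᵀK)⁻¹·Kᵀ·(x' − x̄) = [-55, -17]
z = y + H·x̄ = [-55, -17] + [57, 15] = [2, -2]

z = [2, -2]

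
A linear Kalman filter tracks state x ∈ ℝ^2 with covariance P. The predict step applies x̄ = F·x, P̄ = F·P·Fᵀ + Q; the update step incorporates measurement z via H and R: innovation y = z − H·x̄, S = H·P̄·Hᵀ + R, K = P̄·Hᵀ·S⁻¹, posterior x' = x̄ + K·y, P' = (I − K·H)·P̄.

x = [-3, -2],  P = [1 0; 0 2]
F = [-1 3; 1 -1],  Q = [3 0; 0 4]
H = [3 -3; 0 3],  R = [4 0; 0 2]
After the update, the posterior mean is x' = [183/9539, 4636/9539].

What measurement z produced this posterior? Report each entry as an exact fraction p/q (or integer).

z = [-1, 2]

x̄ = F·x = [-3, -1]
P̄ = F·P·Fᵀ + Q = [22 -7; -7 7]
S = H·P̄·Hᵀ + R = [391 -126; -126 65]
K = P̄·Hᵀ·S⁻¹ = [3009/9539 2751/9539; -84/9539 2919/9539]
x' − x̄ = [28800/9539, 14175/9539] = K·y
y = (KᵀK)⁻¹·Kᵀ·(x' − x̄) = [5, 5]
z = y + H·x̄ = [5, 5] + [-6, -3] = [-1, 2]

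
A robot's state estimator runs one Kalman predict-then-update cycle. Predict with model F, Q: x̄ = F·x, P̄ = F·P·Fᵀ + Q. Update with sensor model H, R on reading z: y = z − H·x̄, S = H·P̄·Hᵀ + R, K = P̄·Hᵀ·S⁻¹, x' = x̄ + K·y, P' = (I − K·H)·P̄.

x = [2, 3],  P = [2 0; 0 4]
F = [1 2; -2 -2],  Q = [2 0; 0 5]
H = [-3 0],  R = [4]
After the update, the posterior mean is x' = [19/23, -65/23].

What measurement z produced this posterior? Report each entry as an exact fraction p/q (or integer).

z = [-2]

x̄ = F·x = [8, -10]
P̄ = F·P·Fᵀ + Q = [20 -20; -20 29]
S = H·P̄·Hᵀ + R = [184]
K = P̄·Hᵀ·S⁻¹ = [-15/46; 15/46]
x' − x̄ = [-165/23, 165/23] = K·y
y = (KᵀK)⁻¹·Kᵀ·(x' − x̄) = [22]
z = y + H·x̄ = [22] + [-24] = [-2]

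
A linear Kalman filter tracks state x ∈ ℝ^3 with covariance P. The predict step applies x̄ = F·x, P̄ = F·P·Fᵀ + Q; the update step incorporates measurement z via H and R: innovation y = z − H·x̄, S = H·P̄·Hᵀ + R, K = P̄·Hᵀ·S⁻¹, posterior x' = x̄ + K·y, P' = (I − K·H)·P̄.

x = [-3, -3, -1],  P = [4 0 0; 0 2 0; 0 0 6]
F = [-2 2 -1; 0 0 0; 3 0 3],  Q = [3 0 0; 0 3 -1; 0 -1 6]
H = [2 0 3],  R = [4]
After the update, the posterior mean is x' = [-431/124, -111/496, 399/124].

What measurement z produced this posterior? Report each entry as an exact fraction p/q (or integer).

x̄ = F·x = [1, 0, -12]
P̄ = F·P·Fᵀ + Q = [33 0 -42; 0 3 -1; -42 -1 96]
S = H·P̄·Hᵀ + R = [496]
K = P̄·Hᵀ·S⁻¹ = [-15/124; -3/496; 51/124]
x' − x̄ = [-555/124, -111/496, 1887/124] = K·y
y = (KᵀK)⁻¹·Kᵀ·(x' − x̄) = [37]
z = y + H·x̄ = [37] + [-34] = [3]

z = [3]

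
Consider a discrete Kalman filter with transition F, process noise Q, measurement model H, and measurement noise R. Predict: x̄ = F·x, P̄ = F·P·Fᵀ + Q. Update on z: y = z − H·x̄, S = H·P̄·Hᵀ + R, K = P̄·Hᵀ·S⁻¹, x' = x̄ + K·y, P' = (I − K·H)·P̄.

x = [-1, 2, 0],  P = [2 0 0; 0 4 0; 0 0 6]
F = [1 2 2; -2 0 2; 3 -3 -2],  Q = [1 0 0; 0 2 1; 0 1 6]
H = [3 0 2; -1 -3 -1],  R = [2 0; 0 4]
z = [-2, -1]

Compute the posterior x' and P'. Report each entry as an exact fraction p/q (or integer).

x' = [117022/27437, 38211/27437, -203862/27437]
P' = [658798/27437 115684/27437 -984018/27437; 115684/27437 67487/54874 -354641/54874; -984018/27437 -354641/54874 2966691/54874]

x̄ = F·x = [3, 2, -9]
P̄ = F·P·Fᵀ + Q = [43 20 -42; 20 34 -35; -42 -35 84]
y = z − H·x̄ = [7, -1]
S = H·P̄·Hᵀ + R = [221 -57; -57 263]
K = P̄·Hᵀ·S⁻¹ = [4179/27437 -5458/27437; -7589/54874 -19797/54874; 14637/54874 16317/54874]
x' = x̄ + K·y = [117022/27437, 38211/27437, -203862/27437]
P' = (I − K·H)·P̄ = [658798/27437 115684/27437 -984018/27437; 115684/27437 67487/54874 -354641/54874; -984018/27437 -354641/54874 2966691/54874]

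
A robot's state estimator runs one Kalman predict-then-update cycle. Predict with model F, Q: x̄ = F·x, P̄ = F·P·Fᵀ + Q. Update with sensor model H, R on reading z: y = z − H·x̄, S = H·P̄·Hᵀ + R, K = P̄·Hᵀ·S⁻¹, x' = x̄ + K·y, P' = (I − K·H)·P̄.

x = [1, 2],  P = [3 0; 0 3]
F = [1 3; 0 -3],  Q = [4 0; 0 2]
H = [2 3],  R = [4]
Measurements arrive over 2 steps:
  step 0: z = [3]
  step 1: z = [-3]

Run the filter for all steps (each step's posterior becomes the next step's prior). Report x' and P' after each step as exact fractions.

step 0: x̄ = F·x = [7, -6]
step 0: P̄ = F·P·Fᵀ + Q = [34 -27; -27 29]
step 0: y = z − H·x̄ = [7]
step 0: S = H·P̄·Hᵀ + R = [77]
step 0: K = P̄·Hᵀ·S⁻¹ = [-13/77; 3/7]
step 0: x' = x̄ + K·y = [64/11, -3]
step 0: P' = (I − K·H)·P̄ = [2449/77 -150/7; -150/7 104/7]
step 1: x̄ = F·x = [-35/11, 9]
step 1: P̄ = F·P·Fᵀ + Q = [3153/77 -486/7; -486/7 950/7]
step 1: y = z − H·x̄ = [-260/11]
step 1: S = H·P̄·Hᵀ + R = [42818/77]
step 1: K = P̄·Hᵀ·S⁻¹ = [-4866/21409; 10329/21409]
step 1: x' = x̄ + K·y = [46895/21409, -51459/21409]
step 1: P' = (I − K·H)·P̄ = [261645/21409 -180918/21409; -180918/21409 134384/21409]

step 0: x' = [64/11, -3], P' = [2449/77 -150/7; -150/7 104/7]
step 1: x' = [46895/21409, -51459/21409], P' = [261645/21409 -180918/21409; -180918/21409 134384/21409]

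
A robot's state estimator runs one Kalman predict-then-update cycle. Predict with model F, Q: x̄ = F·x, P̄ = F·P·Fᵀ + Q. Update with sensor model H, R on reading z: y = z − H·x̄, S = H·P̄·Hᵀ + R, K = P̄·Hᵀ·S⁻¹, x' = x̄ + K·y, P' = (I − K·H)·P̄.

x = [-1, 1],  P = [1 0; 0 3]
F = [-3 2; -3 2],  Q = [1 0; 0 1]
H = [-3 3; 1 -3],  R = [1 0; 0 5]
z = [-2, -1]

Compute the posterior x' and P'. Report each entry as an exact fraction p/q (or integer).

x' = [976/579, 200/193]
P' = [2432/1737 241/193; 241/193 232/193]

x̄ = F·x = [5, 5]
P̄ = F·P·Fᵀ + Q = [22 21; 21 22]
y = z − H·x̄ = [-2, 9]
S = H·P̄·Hᵀ + R = [19 -12; -12 99]
K = P̄·Hᵀ·S⁻¹ = [-263/579 -815/1737; -27/193 -91/193]
x' = x̄ + K·y = [976/579, 200/193]
P' = (I − K·H)·P̄ = [2432/1737 241/193; 241/193 232/193]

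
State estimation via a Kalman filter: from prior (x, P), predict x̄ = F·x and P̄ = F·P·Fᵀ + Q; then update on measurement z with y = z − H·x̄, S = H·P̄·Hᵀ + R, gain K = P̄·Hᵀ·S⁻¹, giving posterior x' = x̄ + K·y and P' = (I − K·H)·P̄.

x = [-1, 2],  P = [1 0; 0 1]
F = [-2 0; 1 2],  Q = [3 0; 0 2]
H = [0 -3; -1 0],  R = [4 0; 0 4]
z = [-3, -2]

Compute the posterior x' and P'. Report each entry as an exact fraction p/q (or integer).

x̄ = F·x = [2, 3]
P̄ = F·P·Fᵀ + Q = [7 -2; -2 7]
y = z − H·x̄ = [6, 0]
S = H·P̄·Hᵀ + R = [67 -6; -6 11]
K = P̄·Hᵀ·S⁻¹ = [24/701 -433/701; -219/701 8/701]
x' = x̄ + K·y = [1546/701, 789/701]
P' = (I − K·H)·P̄ = [1732/701 -32/701; -32/701 292/701]

x' = [1546/701, 789/701]
P' = [1732/701 -32/701; -32/701 292/701]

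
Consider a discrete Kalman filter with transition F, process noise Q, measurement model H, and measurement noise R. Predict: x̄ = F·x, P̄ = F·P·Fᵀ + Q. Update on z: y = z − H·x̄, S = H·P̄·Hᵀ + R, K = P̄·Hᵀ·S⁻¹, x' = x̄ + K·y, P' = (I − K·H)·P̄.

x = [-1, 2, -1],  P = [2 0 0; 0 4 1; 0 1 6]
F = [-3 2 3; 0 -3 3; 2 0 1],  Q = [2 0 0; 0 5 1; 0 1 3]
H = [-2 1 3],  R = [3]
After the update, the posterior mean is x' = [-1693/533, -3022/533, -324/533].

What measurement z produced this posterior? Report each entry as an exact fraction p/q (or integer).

x̄ = F·x = [4, -9, -3]
P̄ = F·P·Fᵀ + Q = [102 27 8; 27 77 16; 8 16 17]
S = H·P̄·Hᵀ + R = [533]
K = P̄·Hᵀ·S⁻¹ = [-153/533; 71/533; 51/533]
x' − x̄ = [-3825/533, 1775/533, 1275/533] = K·y
y = (KᵀK)⁻¹·Kᵀ·(x' − x̄) = [25]
z = y + H·x̄ = [25] + [-26] = [-1]

z = [-1]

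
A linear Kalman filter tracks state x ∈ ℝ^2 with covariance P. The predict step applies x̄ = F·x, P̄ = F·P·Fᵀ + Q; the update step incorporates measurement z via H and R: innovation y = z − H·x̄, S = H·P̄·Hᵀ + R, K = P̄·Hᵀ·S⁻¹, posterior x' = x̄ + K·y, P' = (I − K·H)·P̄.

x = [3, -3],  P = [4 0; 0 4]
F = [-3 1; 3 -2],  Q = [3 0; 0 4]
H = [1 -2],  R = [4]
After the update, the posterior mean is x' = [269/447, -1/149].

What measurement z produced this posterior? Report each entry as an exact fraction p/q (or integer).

x̄ = F·x = [-12, 15]
P̄ = F·P·Fᵀ + Q = [43 -44; -44 56]
S = H·P̄·Hᵀ + R = [447]
K = P̄·Hᵀ·S⁻¹ = [131/447; -52/149]
x' − x̄ = [5633/447, -2236/149] = K·y
y = (KᵀK)⁻¹·Kᵀ·(x' − x̄) = [43]
z = y + H·x̄ = [43] + [-42] = [1]

z = [1]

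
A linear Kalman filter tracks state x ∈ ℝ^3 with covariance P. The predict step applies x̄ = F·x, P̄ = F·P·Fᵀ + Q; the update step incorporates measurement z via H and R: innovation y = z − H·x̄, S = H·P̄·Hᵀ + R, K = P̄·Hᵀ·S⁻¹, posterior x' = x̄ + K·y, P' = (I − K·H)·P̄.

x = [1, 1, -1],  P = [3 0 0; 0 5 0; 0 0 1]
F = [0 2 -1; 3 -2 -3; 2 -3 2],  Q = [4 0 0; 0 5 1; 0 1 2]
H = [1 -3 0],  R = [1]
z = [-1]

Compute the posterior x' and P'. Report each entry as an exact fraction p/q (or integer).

x̄ = F·x = [3, 4, -3]
P̄ = F·P·Fᵀ + Q = [25 -17 -32; -17 61 43; -32 43 63]
y = z − H·x̄ = [8]
S = H·P̄·Hᵀ + R = [677]
K = P̄·Hᵀ·S⁻¹ = [76/677; -200/677; -161/677]
x' = x̄ + K·y = [2639/677, 1108/677, -3319/677]
P' = (I − K·H)·P̄ = [11149/677 3691/677 -9428/677; 3691/677 1297/677 -3089/677; -9428/677 -3089/677 16730/677]

x' = [2639/677, 1108/677, -3319/677]
P' = [11149/677 3691/677 -9428/677; 3691/677 1297/677 -3089/677; -9428/677 -3089/677 16730/677]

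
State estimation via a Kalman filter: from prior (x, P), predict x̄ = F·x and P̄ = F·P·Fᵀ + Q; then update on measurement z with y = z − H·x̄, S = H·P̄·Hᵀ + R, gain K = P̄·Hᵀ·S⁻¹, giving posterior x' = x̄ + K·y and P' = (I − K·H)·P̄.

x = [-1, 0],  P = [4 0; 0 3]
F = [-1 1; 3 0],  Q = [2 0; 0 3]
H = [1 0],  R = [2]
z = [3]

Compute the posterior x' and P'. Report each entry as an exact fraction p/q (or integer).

x' = [29/11, -57/11]
P' = [18/11 -24/11; -24/11 285/11]

x̄ = F·x = [1, -3]
P̄ = F·P·Fᵀ + Q = [9 -12; -12 39]
y = z − H·x̄ = [2]
S = H·P̄·Hᵀ + R = [11]
K = P̄·Hᵀ·S⁻¹ = [9/11; -12/11]
x' = x̄ + K·y = [29/11, -57/11]
P' = (I − K·H)·P̄ = [18/11 -24/11; -24/11 285/11]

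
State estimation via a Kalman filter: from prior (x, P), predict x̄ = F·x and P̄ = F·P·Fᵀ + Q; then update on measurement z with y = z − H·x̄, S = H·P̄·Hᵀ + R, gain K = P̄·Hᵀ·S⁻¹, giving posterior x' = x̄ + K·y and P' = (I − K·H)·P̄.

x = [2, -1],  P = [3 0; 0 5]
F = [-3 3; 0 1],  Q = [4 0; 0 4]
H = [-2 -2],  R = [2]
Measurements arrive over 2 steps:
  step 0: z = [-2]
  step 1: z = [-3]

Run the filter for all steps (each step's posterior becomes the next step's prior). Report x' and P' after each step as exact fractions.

step 0: x' = [-1/3, 9/7], P' = [142/33 -43/11; -43/11 309/77]
step 1: x' = [29853/31609, 17918/31609], P' = [108627/31609 -95308/31609; -95308/31609 97755/31609]

step 0: x̄ = F·x = [-9, -1]
step 0: P̄ = F·P·Fᵀ + Q = [76 15; 15 9]
step 0: y = z − H·x̄ = [-22]
step 0: S = H·P̄·Hᵀ + R = [462]
step 0: K = P̄·Hᵀ·S⁻¹ = [-13/33; -8/77]
step 0: x' = x̄ + K·y = [-1/3, 9/7]
step 0: P' = (I − K·H)·P̄ = [142/33 -43/11; -43/11 309/77]
step 1: x̄ = F·x = [34/7, 9/7]
step 1: P̄ = F·P·Fᵀ + Q = [11489/77 1830/77; 1830/77 617/77]
step 1: y = z − H·x̄ = [65/7]
step 1: S = H·P̄·Hᵀ + R = [63218/77]
step 1: K = P̄·Hᵀ·S⁻¹ = [-13319/31609; -2447/31609]
step 1: x' = x̄ + K·y = [29853/31609, 17918/31609]
step 1: P' = (I − K·H)·P̄ = [108627/31609 -95308/31609; -95308/31609 97755/31609]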